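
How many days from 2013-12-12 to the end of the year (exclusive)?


Day of year: 346 of 365
Remaining = 365 - 346

19 days


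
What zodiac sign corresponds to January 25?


Date: January 25
Conventional tropical zodiac dates: Aquarius from January 20 onward; Pisces starts February 19
January 25 falls within the Aquarius range

Aquarius


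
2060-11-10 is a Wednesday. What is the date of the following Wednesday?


Current: Wednesday
Target: Wednesday
Days ahead: 7

Next Wednesday: 2060-11-17


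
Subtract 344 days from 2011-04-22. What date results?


Start: 2011-04-22, subtract 344 days
Back 22 days from April 22 reaches March 31, 2011 -> 322 left
March 2011 has 31 days -> back to February 28, 2011 -> 291 left
February 2011 has 28 days -> back to January 31, 2011 -> 263 left
January 2011 has 31 days -> back to December 31, 2010 -> 232 left
December 2010 has 31 days -> back to November 30, 2010 -> 201 left
November 2010 has 30 days -> back to October 31, 2010 -> 171 left
October 2010 has 31 days -> back to September 30, 2010 -> 140 left
September 2010 has 30 days -> back to August 31, 2010 -> 110 left
August 2010 has 31 days -> back to July 31, 2010 -> 79 left
July 2010 has 31 days -> back to June 30, 2010 -> 48 left
June 2010 has 30 days -> back to May 31, 2010 -> 18 left
May 2010: 31 - 18 = 13 -> lands on May 13

Result: 2010-05-13


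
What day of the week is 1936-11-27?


Date: November 27, 1936
Anchor: Jan 1, 1936. With p = 1936 - 1 = 1935: (p + p//4 - p//100 + p//400) mod 7 = (1935 + 483 - 19 + 4) mod 7 = 2403 mod 7 = 2 -> Wednesday (Mon=0 ... Sun=6)
Days before November (Jan-Oct): 305; offset = 305 + 27 - 1 = 331
Weekday index = (2 + 331) mod 7 = 4

Day of the week: Friday


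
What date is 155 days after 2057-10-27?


Start: 2057-10-27, add 155 days
October 2057 has 31 days: 31 - 27 = 4 days to October 31 -> 151 left
November 2057 has 30 days -> 121 left
December 2057 has 31 days -> 90 left
January 2058 has 31 days -> 59 left
February 2058 has 28 days -> 31 left
March 2058: 31 <= 31 -> lands on March 31

Result: 2058-03-31


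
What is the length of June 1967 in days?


June 1967

30 days


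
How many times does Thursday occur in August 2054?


August 2054 has 31 days
Anchor: Jan 1, 2054. With p = 2054 - 1 = 2053: (p + p//4 - p//100 + p//400) mod 7 = (2053 + 513 - 20 + 5) mod 7 = 2551 mod 7 = 3 -> Thursday (Mon=0 ... Sun=6)
Days before August (Jan-Jul): 212; August 1 index = (3 + 212) mod 7 = 5 -> Saturday
First Thursday is August 6
Thursdays: 6, 13, 20, 27

4 Thursdays


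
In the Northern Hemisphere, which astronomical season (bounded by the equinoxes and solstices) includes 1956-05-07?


Date: May 7
Astronomical Spring (approx.; exact equinox/solstice day varies by year): March 20 to June 20
May 7 falls within the Spring window

Spring


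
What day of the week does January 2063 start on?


Target: January 1, 2063
Anchor: Jan 1, 2063. With p = 2063 - 1 = 2062: (p + p//4 - p//100 + p//400) mod 7 = (2062 + 515 - 20 + 5) mod 7 = 2562 mod 7 = 0 -> Monday (Mon=0 ... Sun=6)
Offset from anchor: 0 days
Weekday index = (0 + 0) mod 7 = 0

Monday


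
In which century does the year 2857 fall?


Century = (year - 1) // 100 + 1
= (2857 - 1) // 100 + 1
= 2856 // 100 + 1
= 28 + 1

29th century


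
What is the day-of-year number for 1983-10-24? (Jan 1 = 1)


Date: October 24, 1983
Days in months 1 through 9: 273
Plus 24 days in October

Day of year: 297


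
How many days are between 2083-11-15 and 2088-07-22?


From 2083-11-15 to 2088-07-22
2083-11-15: days before November = 31 + 28 + 31 + 30 + 31 + 30 + 31 + 31 + 30 + 31 = 304 (2083 is not a leap year); day of year = 304 + 15 = 319
2088-07-22: days before July = 31 + 29 + 31 + 30 + 31 + 30 = 182 (2088 is a leap year); day of year = 182 + 22 = 204
Rest of 2083: 365 - 319 = 46
Full years 2084 (366), 2085 (365), 2086 (365), 2087 (365): 1461
Total = 46 + 1461 + 204 = 1711

1711 days


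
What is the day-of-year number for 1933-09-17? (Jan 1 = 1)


Date: September 17, 1933
Days in months 1 through 8: 243
Plus 17 days in September

Day of year: 260


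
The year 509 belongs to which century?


Century = (year - 1) // 100 + 1
= (509 - 1) // 100 + 1
= 508 // 100 + 1
= 5 + 1

6th century


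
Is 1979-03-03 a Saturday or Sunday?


Anchor: Jan 1, 1979. With p = 1979 - 1 = 1978: (p + p//4 - p//100 + p//400) mod 7 = (1978 + 494 - 19 + 4) mod 7 = 2457 mod 7 = 0 -> Monday (Mon=0 ... Sun=6)
Day of year: 62; offset = 61
Weekday index = (0 + 61) mod 7 = 5 -> Saturday
Weekend days: Saturday, Sunday

Yes


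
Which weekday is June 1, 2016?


Target: June 1, 2016
Anchor: Jan 1, 2016. With p = 2016 - 1 = 2015: (p + p//4 - p//100 + p//400) mod 7 = (2015 + 503 - 20 + 5) mod 7 = 2503 mod 7 = 4 -> Friday (Mon=0 ... Sun=6)
Days before June (Jan-May): 152 days
Weekday index = (4 + 152) mod 7 = 2

Wednesday


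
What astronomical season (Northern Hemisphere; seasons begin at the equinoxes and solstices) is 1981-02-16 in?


Date: February 16
Astronomical Winter (approx.; exact equinox/solstice day varies by year): December 21 to March 19
February 16 falls within the Winter window

Winter


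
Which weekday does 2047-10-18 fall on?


Date: October 18, 2047
Anchor: Jan 1, 2047. With p = 2047 - 1 = 2046: (p + p//4 - p//100 + p//400) mod 7 = (2046 + 511 - 20 + 5) mod 7 = 2542 mod 7 = 1 -> Tuesday (Mon=0 ... Sun=6)
Days before October (Jan-Sep): 273; offset = 273 + 18 - 1 = 290
Weekday index = (1 + 290) mod 7 = 4

Day of the week: Friday


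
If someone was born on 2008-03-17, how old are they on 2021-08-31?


Birth: 2008-03-17
Reference: 2021-08-31
Year difference: 2021 - 2008 = 13

13 years old


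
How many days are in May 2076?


May 2076

31 days


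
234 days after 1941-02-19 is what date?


Start: 1941-02-19, add 234 days
February 1941 has 28 days: 28 - 19 = 9 days to February 28 -> 225 left
March 1941 has 31 days -> 194 left
April 1941 has 30 days -> 164 left
May 1941 has 31 days -> 133 left
June 1941 has 30 days -> 103 left
July 1941 has 31 days -> 72 left
August 1941 has 31 days -> 41 left
September 1941 has 30 days -> 11 left
October 1941: 11 <= 31 -> lands on October 11

Result: 1941-10-11


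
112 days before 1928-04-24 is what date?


Start: 1928-04-24, subtract 112 days
Back 24 days from April 24 reaches March 31, 1928 -> 88 left
March 1928 has 31 days -> back to February 29, 1928 -> 57 left
February 1928 has 29 days -> back to January 31, 1928 -> 28 left
January 1928: 31 - 28 = 3 -> lands on January 3

Result: 1928-01-03


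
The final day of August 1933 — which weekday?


August 1933 has 31 days
Anchor: Jan 1, 1933. With p = 1933 - 1 = 1932: (p + p//4 - p//100 + p//400) mod 7 = (1932 + 483 - 19 + 4) mod 7 = 2400 mod 7 = 6 -> Sunday (Mon=0 ... Sun=6)
Days before August (Jan-Jul): 212; August 1 index = (6 + 212) mod 7 = 1 -> Tuesday
Last day offset: 31 - 1 = 30 days
Weekday index = (1 + 30) mod 7 = 3

Thursday, August 31


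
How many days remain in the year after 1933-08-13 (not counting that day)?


Day of year: 225 of 365
Remaining = 365 - 225

140 days


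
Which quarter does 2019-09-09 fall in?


Month: September (month 9)
Q1: Jan-Mar, Q2: Apr-Jun, Q3: Jul-Sep, Q4: Oct-Dec

Q3


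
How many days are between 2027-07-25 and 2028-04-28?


From 2027-07-25 to 2028-04-28
2027-07-25: days before July = 31 + 28 + 31 + 30 + 31 + 30 = 181 (2027 is not a leap year); day of year = 181 + 25 = 206
2028-04-28: days before April = 31 + 29 + 31 = 91 (2028 is a leap year); day of year = 91 + 28 = 119
Rest of 2027: 365 - 206 = 159
Total = 159 + 119 = 278

278 days


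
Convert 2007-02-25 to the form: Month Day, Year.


ISO 2007-02-25 parses as year=2007, month=02, day=25
Month 2 -> February

February 25, 2007


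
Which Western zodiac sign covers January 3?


Date: January 3
Conventional tropical zodiac dates: Capricorn from December 22 onward; Aquarius starts January 20
January 3 falls within the Capricorn range

Capricorn


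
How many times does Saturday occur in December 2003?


December 2003 has 31 days
Anchor: Jan 1, 2003. With p = 2003 - 1 = 2002: (p + p//4 - p//100 + p//400) mod 7 = (2002 + 500 - 20 + 5) mod 7 = 2487 mod 7 = 2 -> Wednesday (Mon=0 ... Sun=6)
Days before December (Jan-Nov): 334; December 1 index = (2 + 334) mod 7 = 0 -> Monday
First Saturday is December 6
Saturdays: 6, 13, 20, 27

4 Saturdays


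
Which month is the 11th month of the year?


Month 11 of 12

November


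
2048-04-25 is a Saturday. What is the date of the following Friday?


Current: Saturday
Target: Friday
Days ahead: 6

Next Friday: 2048-05-01


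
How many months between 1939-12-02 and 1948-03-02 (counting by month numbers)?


From December 1939 to March 1948
9 years * 12 = 108 months, minus 9 months = 99

99 months


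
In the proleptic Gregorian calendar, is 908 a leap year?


Gregorian leap year rule: divisible by 4, but not by 100, unless also by 400.
908 is divisible by 4 but not 100 -> leap year

Yes


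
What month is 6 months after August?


August is month 8
8 + 6 = 14; wrap: 14 - 12 = 2

February


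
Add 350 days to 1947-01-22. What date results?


Start: 1947-01-22, add 350 days
January 1947 has 31 days: 31 - 22 = 9 days to January 31 -> 341 left
February 1947 has 28 days -> 313 left
March 1947 has 31 days -> 282 left
April 1947 has 30 days -> 252 left
May 1947 has 31 days -> 221 left
June 1947 has 30 days -> 191 left
July 1947 has 31 days -> 160 left
August 1947 has 31 days -> 129 left
September 1947 has 30 days -> 99 left
October 1947 has 31 days -> 68 left
November 1947 has 30 days -> 38 left
December 1947 has 31 days -> 7 left
January 1948: 7 <= 31 -> lands on January 7

Result: 1948-01-07


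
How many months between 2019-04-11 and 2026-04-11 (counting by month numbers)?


From April 2019 to April 2026
7 years * 12 = 84 months = 84

84 months


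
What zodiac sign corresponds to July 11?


Date: July 11
Conventional tropical zodiac dates: Cancer from June 21 onward; Leo starts July 23
July 11 falls within the Cancer range

Cancer


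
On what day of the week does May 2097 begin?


Target: May 1, 2097
Anchor: Jan 1, 2097. With p = 2097 - 1 = 2096: (p + p//4 - p//100 + p//400) mod 7 = (2096 + 524 - 20 + 5) mod 7 = 2605 mod 7 = 1 -> Tuesday (Mon=0 ... Sun=6)
Days before May (Jan-Apr): 120 days
Weekday index = (1 + 120) mod 7 = 2

Wednesday


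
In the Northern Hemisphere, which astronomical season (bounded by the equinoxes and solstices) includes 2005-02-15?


Date: February 15
Astronomical Winter (approx.; exact equinox/solstice day varies by year): December 21 to March 19
February 15 falls within the Winter window

Winter


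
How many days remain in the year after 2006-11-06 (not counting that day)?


Day of year: 310 of 365
Remaining = 365 - 310

55 days


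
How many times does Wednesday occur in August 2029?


August 2029 has 31 days
Anchor: Jan 1, 2029. With p = 2029 - 1 = 2028: (p + p//4 - p//100 + p//400) mod 7 = (2028 + 507 - 20 + 5) mod 7 = 2520 mod 7 = 0 -> Monday (Mon=0 ... Sun=6)
Days before August (Jan-Jul): 212; August 1 index = (0 + 212) mod 7 = 2 -> Wednesday
First Wednesday is August 1
Wednesdays: 1, 8, 15, 22, 29

5 Wednesdays


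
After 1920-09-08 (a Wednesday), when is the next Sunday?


Current: Wednesday
Target: Sunday
Days ahead: 4

Next Sunday: 1920-09-12


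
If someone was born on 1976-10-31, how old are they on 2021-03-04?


Birth: 1976-10-31
Reference: 2021-03-04
Year difference: 2021 - 1976 = 45
Birthday not yet reached in 2021, subtract 1

44 years old


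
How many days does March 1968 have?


March 1968

31 days


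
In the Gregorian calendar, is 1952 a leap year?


Gregorian leap year rule: divisible by 4, but not by 100, unless also by 400.
1952 is divisible by 4 but not 100 -> leap year

Yes


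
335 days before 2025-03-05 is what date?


Start: 2025-03-05, subtract 335 days
Back 5 days from March 5 reaches February 28, 2025 -> 330 left
February 2025 has 28 days -> back to January 31, 2025 -> 302 left
January 2025 has 31 days -> back to December 31, 2024 -> 271 left
December 2024 has 31 days -> back to November 30, 2024 -> 240 left
November 2024 has 30 days -> back to October 31, 2024 -> 210 left
October 2024 has 31 days -> back to September 30, 2024 -> 179 left
September 2024 has 30 days -> back to August 31, 2024 -> 149 left
August 2024 has 31 days -> back to July 31, 2024 -> 118 left
July 2024 has 31 days -> back to June 30, 2024 -> 87 left
June 2024 has 30 days -> back to May 31, 2024 -> 57 left
May 2024 has 31 days -> back to April 30, 2024 -> 26 left
April 2024: 30 - 26 = 4 -> lands on April 4

Result: 2024-04-04


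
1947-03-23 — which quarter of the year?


Month: March (month 3)
Q1: Jan-Mar, Q2: Apr-Jun, Q3: Jul-Sep, Q4: Oct-Dec

Q1


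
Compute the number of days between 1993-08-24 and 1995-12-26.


From 1993-08-24 to 1995-12-26
1993-08-24: days before August = 31 + 28 + 31 + 30 + 31 + 30 + 31 = 212 (1993 is not a leap year); day of year = 212 + 24 = 236
1995-12-26: days before December = 31 + 28 + 31 + 30 + 31 + 30 + 31 + 31 + 30 + 31 + 30 = 334 (1995 is not a leap year); day of year = 334 + 26 = 360
Rest of 1993: 365 - 236 = 129
Full years 1994 (365): 365
Total = 129 + 365 + 360 = 854

854 days


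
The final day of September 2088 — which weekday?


September 2088 has 30 days
Anchor: Jan 1, 2088. With p = 2088 - 1 = 2087: (p + p//4 - p//100 + p//400) mod 7 = (2087 + 521 - 20 + 5) mod 7 = 2593 mod 7 = 3 -> Thursday (Mon=0 ... Sun=6)
Days before September (Jan-Aug): 244; September 1 index = (3 + 244) mod 7 = 2 -> Wednesday
Last day offset: 30 - 1 = 29 days
Weekday index = (2 + 29) mod 7 = 3

Thursday, September 30


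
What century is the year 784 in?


Century = (year - 1) // 100 + 1
= (784 - 1) // 100 + 1
= 783 // 100 + 1
= 7 + 1

8th century


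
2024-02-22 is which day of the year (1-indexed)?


Date: February 22, 2024
Days in months 1 through 1: 31
Plus 22 days in February

Day of year: 53


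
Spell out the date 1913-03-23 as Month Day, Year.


ISO 1913-03-23 parses as year=1913, month=03, day=23
Month 3 -> March

March 23, 1913


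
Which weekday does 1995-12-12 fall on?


Date: December 12, 1995
Anchor: Jan 1, 1995. With p = 1995 - 1 = 1994: (p + p//4 - p//100 + p//400) mod 7 = (1994 + 498 - 19 + 4) mod 7 = 2477 mod 7 = 6 -> Sunday (Mon=0 ... Sun=6)
Days before December (Jan-Nov): 334; offset = 334 + 12 - 1 = 345
Weekday index = (6 + 345) mod 7 = 1

Day of the week: Tuesday


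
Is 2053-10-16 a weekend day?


Anchor: Jan 1, 2053. With p = 2053 - 1 = 2052: (p + p//4 - p//100 + p//400) mod 7 = (2052 + 513 - 20 + 5) mod 7 = 2550 mod 7 = 2 -> Wednesday (Mon=0 ... Sun=6)
Day of year: 289; offset = 288
Weekday index = (2 + 288) mod 7 = 3 -> Thursday
Weekend days: Saturday, Sunday

No


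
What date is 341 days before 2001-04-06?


Start: 2001-04-06, subtract 341 days
Back 6 days from April 6 reaches March 31, 2001 -> 335 left
March 2001 has 31 days -> back to February 28, 2001 -> 304 left
February 2001 has 28 days -> back to January 31, 2001 -> 276 left
January 2001 has 31 days -> back to December 31, 2000 -> 245 left
December 2000 has 31 days -> back to November 30, 2000 -> 214 left
November 2000 has 30 days -> back to October 31, 2000 -> 184 left
October 2000 has 31 days -> back to September 30, 2000 -> 153 left
September 2000 has 30 days -> back to August 31, 2000 -> 123 left
August 2000 has 31 days -> back to July 31, 2000 -> 92 left
July 2000 has 31 days -> back to June 30, 2000 -> 61 left
June 2000 has 30 days -> back to May 31, 2000 -> 31 left
May 2000 has 31 days -> back to April 30, 2000 -> 0 left
April 2000: 30 - 0 = 30 -> lands on April 30

Result: 2000-04-30


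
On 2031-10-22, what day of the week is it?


Date: October 22, 2031
Anchor: Jan 1, 2031. With p = 2031 - 1 = 2030: (p + p//4 - p//100 + p//400) mod 7 = (2030 + 507 - 20 + 5) mod 7 = 2522 mod 7 = 2 -> Wednesday (Mon=0 ... Sun=6)
Days before October (Jan-Sep): 273; offset = 273 + 22 - 1 = 294
Weekday index = (2 + 294) mod 7 = 2

Day of the week: Wednesday


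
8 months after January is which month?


January is month 1
1 + 8 = 9

September


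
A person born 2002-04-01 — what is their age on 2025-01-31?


Birth: 2002-04-01
Reference: 2025-01-31
Year difference: 2025 - 2002 = 23
Birthday not yet reached in 2025, subtract 1

22 years old


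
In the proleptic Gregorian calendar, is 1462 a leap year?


Gregorian leap year rule: divisible by 4, but not by 100, unless also by 400.
1462 is not divisible by 4 -> not a leap year

No


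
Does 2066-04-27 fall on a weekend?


Anchor: Jan 1, 2066. With p = 2066 - 1 = 2065: (p + p//4 - p//100 + p//400) mod 7 = (2065 + 516 - 20 + 5) mod 7 = 2566 mod 7 = 4 -> Friday (Mon=0 ... Sun=6)
Day of year: 117; offset = 116
Weekday index = (4 + 116) mod 7 = 1 -> Tuesday
Weekend days: Saturday, Sunday

No


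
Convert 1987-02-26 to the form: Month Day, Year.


ISO 1987-02-26 parses as year=1987, month=02, day=26
Month 2 -> February

February 26, 1987


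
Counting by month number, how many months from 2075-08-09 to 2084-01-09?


From August 2075 to January 2084
9 years * 12 = 108 months, minus 7 months = 101

101 months


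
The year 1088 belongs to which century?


Century = (year - 1) // 100 + 1
= (1088 - 1) // 100 + 1
= 1087 // 100 + 1
= 10 + 1

11th century


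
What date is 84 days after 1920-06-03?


Start: 1920-06-03, add 84 days
June 1920 has 30 days: 30 - 3 = 27 days to June 30 -> 57 left
July 1920 has 31 days -> 26 left
August 1920: 26 <= 31 -> lands on August 26

Result: 1920-08-26


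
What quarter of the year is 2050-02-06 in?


Month: February (month 2)
Q1: Jan-Mar, Q2: Apr-Jun, Q3: Jul-Sep, Q4: Oct-Dec

Q1


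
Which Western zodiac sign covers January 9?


Date: January 9
Conventional tropical zodiac dates: Capricorn from December 22 onward; Aquarius starts January 20
January 9 falls within the Capricorn range

Capricorn


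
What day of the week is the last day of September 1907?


September 1907 has 30 days
Anchor: Jan 1, 1907. With p = 1907 - 1 = 1906: (p + p//4 - p//100 + p//400) mod 7 = (1906 + 476 - 19 + 4) mod 7 = 2367 mod 7 = 1 -> Tuesday (Mon=0 ... Sun=6)
Days before September (Jan-Aug): 243; September 1 index = (1 + 243) mod 7 = 6 -> Sunday
Last day offset: 30 - 1 = 29 days
Weekday index = (6 + 29) mod 7 = 0

Monday, September 30


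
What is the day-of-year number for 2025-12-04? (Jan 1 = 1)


Date: December 4, 2025
Days in months 1 through 11: 334
Plus 4 days in December

Day of year: 338


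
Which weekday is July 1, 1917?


Target: July 1, 1917
Anchor: Jan 1, 1917. With p = 1917 - 1 = 1916: (p + p//4 - p//100 + p//400) mod 7 = (1916 + 479 - 19 + 4) mod 7 = 2380 mod 7 = 0 -> Monday (Mon=0 ... Sun=6)
Days before July (Jan-Jun): 181 days
Weekday index = (0 + 181) mod 7 = 6

Sunday


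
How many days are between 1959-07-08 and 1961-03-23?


From 1959-07-08 to 1961-03-23
1959-07-08: days before July = 31 + 28 + 31 + 30 + 31 + 30 = 181 (1959 is not a leap year); day of year = 181 + 8 = 189
1961-03-23: days before March = 31 + 28 = 59 (1961 is not a leap year); day of year = 59 + 23 = 82
Rest of 1959: 365 - 189 = 176
Full years 1960 (366): 366
Total = 176 + 366 + 82 = 624

624 days


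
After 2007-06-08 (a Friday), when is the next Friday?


Current: Friday
Target: Friday
Days ahead: 7

Next Friday: 2007-06-15


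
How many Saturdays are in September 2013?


September 2013 has 30 days
Anchor: Jan 1, 2013. With p = 2013 - 1 = 2012: (p + p//4 - p//100 + p//400) mod 7 = (2012 + 503 - 20 + 5) mod 7 = 2500 mod 7 = 1 -> Tuesday (Mon=0 ... Sun=6)
Days before September (Jan-Aug): 243; September 1 index = (1 + 243) mod 7 = 6 -> Sunday
First Saturday is September 7
Saturdays: 7, 14, 21, 28

4 Saturdays


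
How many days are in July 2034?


July 2034

31 days


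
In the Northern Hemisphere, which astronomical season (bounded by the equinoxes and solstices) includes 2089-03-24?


Date: March 24
Astronomical Spring (approx.; exact equinox/solstice day varies by year): March 20 to June 20
March 24 falls within the Spring window

Spring


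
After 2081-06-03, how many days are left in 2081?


Day of year: 154 of 365
Remaining = 365 - 154

211 days


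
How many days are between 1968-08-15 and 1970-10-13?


From 1968-08-15 to 1970-10-13
1968-08-15: days before August = 31 + 29 + 31 + 30 + 31 + 30 + 31 = 213 (1968 is a leap year); day of year = 213 + 15 = 228
1970-10-13: days before October = 31 + 28 + 31 + 30 + 31 + 30 + 31 + 31 + 30 = 273 (1970 is not a leap year); day of year = 273 + 13 = 286
Rest of 1968: 366 - 228 = 138
Full years 1969 (365): 365
Total = 138 + 365 + 286 = 789

789 days


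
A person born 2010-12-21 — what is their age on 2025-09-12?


Birth: 2010-12-21
Reference: 2025-09-12
Year difference: 2025 - 2010 = 15
Birthday not yet reached in 2025, subtract 1

14 years old


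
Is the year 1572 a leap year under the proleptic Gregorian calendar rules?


Gregorian leap year rule: divisible by 4, but not by 100, unless also by 400.
1572 is divisible by 4 but not 100 -> leap year

Yes


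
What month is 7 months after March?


March is month 3
3 + 7 = 10

October


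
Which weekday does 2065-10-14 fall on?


Date: October 14, 2065
Anchor: Jan 1, 2065. With p = 2065 - 1 = 2064: (p + p//4 - p//100 + p//400) mod 7 = (2064 + 516 - 20 + 5) mod 7 = 2565 mod 7 = 3 -> Thursday (Mon=0 ... Sun=6)
Days before October (Jan-Sep): 273; offset = 273 + 14 - 1 = 286
Weekday index = (3 + 286) mod 7 = 2

Day of the week: Wednesday


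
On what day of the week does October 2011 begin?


Target: October 1, 2011
Anchor: Jan 1, 2011. With p = 2011 - 1 = 2010: (p + p//4 - p//100 + p//400) mod 7 = (2010 + 502 - 20 + 5) mod 7 = 2497 mod 7 = 5 -> Saturday (Mon=0 ... Sun=6)
Days before October (Jan-Sep): 273 days
Weekday index = (5 + 273) mod 7 = 5

Saturday


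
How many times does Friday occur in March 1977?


March 1977 has 31 days
Anchor: Jan 1, 1977. With p = 1977 - 1 = 1976: (p + p//4 - p//100 + p//400) mod 7 = (1976 + 494 - 19 + 4) mod 7 = 2455 mod 7 = 5 -> Saturday (Mon=0 ... Sun=6)
Days before March (Jan-Feb): 59; March 1 index = (5 + 59) mod 7 = 1 -> Tuesday
First Friday is March 4
Fridays: 4, 11, 18, 25

4 Fridays


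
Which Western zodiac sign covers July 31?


Date: July 31
Conventional tropical zodiac dates: Leo from July 23 onward; Virgo starts August 23
July 31 falls within the Leo range

Leo


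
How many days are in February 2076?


February 2076 (leap year: yes)

29 days


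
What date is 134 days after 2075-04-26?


Start: 2075-04-26, add 134 days
April 2075 has 30 days: 30 - 26 = 4 days to April 30 -> 130 left
May 2075 has 31 days -> 99 left
June 2075 has 30 days -> 69 left
July 2075 has 31 days -> 38 left
August 2075 has 31 days -> 7 left
September 2075: 7 <= 30 -> lands on September 7

Result: 2075-09-07


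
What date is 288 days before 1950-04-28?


Start: 1950-04-28, subtract 288 days
Back 28 days from April 28 reaches March 31, 1950 -> 260 left
March 1950 has 31 days -> back to February 28, 1950 -> 229 left
February 1950 has 28 days -> back to January 31, 1950 -> 201 left
January 1950 has 31 days -> back to December 31, 1949 -> 170 left
December 1949 has 31 days -> back to November 30, 1949 -> 139 left
November 1949 has 30 days -> back to October 31, 1949 -> 109 left
October 1949 has 31 days -> back to September 30, 1949 -> 78 left
September 1949 has 30 days -> back to August 31, 1949 -> 48 left
August 1949 has 31 days -> back to July 31, 1949 -> 17 left
July 1949: 31 - 17 = 14 -> lands on July 14

Result: 1949-07-14


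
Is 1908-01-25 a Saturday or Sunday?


Anchor: Jan 1, 1908. With p = 1908 - 1 = 1907: (p + p//4 - p//100 + p//400) mod 7 = (1907 + 476 - 19 + 4) mod 7 = 2368 mod 7 = 2 -> Wednesday (Mon=0 ... Sun=6)
Day of year: 25; offset = 24
Weekday index = (2 + 24) mod 7 = 5 -> Saturday
Weekend days: Saturday, Sunday

Yes


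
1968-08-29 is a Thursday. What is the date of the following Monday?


Current: Thursday
Target: Monday
Days ahead: 4

Next Monday: 1968-09-02


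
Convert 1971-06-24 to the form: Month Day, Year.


ISO 1971-06-24 parses as year=1971, month=06, day=24
Month 6 -> June

June 24, 1971


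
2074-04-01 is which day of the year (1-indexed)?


Date: April 1, 2074
Days in months 1 through 3: 90
Plus 1 days in April

Day of year: 91


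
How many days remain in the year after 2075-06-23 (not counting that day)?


Day of year: 174 of 365
Remaining = 365 - 174

191 days


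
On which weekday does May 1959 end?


May 1959 has 31 days
Anchor: Jan 1, 1959. With p = 1959 - 1 = 1958: (p + p//4 - p//100 + p//400) mod 7 = (1958 + 489 - 19 + 4) mod 7 = 2432 mod 7 = 3 -> Thursday (Mon=0 ... Sun=6)
Days before May (Jan-Apr): 120; May 1 index = (3 + 120) mod 7 = 4 -> Friday
Last day offset: 31 - 1 = 30 days
Weekday index = (4 + 30) mod 7 = 6

Sunday, May 31


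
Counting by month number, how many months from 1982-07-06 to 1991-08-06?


From July 1982 to August 1991
9 years * 12 = 108 months, plus 1 month = 109

109 months


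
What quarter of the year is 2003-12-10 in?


Month: December (month 12)
Q1: Jan-Mar, Q2: Apr-Jun, Q3: Jul-Sep, Q4: Oct-Dec

Q4


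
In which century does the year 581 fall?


Century = (year - 1) // 100 + 1
= (581 - 1) // 100 + 1
= 580 // 100 + 1
= 5 + 1

6th century


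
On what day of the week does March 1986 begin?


Target: March 1, 1986
Anchor: Jan 1, 1986. With p = 1986 - 1 = 1985: (p + p//4 - p//100 + p//400) mod 7 = (1985 + 496 - 19 + 4) mod 7 = 2466 mod 7 = 2 -> Wednesday (Mon=0 ... Sun=6)
Days before March (Jan-Feb): 59 days
Weekday index = (2 + 59) mod 7 = 5

Saturday


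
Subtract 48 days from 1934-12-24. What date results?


Start: 1934-12-24, subtract 48 days
Back 24 days from December 24 reaches November 30, 1934 -> 24 left
November 1934: 30 - 24 = 6 -> lands on November 6

Result: 1934-11-06


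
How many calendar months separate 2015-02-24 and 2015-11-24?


From February 2015 to November 2015
0 years * 12 = 0 months, plus 9 months = 9

9 months


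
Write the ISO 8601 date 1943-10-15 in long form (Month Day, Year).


ISO 1943-10-15 parses as year=1943, month=10, day=15
Month 10 -> October

October 15, 1943


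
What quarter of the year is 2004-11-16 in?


Month: November (month 11)
Q1: Jan-Mar, Q2: Apr-Jun, Q3: Jul-Sep, Q4: Oct-Dec

Q4


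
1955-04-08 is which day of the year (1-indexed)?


Date: April 8, 1955
Days in months 1 through 3: 90
Plus 8 days in April

Day of year: 98


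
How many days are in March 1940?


March 1940

31 days


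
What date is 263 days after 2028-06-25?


Start: 2028-06-25, add 263 days
June 2028 has 30 days: 30 - 25 = 5 days to June 30 -> 258 left
July 2028 has 31 days -> 227 left
August 2028 has 31 days -> 196 left
September 2028 has 30 days -> 166 left
October 2028 has 31 days -> 135 left
November 2028 has 30 days -> 105 left
December 2028 has 31 days -> 74 left
January 2029 has 31 days -> 43 left
February 2029 has 28 days -> 15 left
March 2029: 15 <= 31 -> lands on March 15

Result: 2029-03-15


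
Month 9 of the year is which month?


Month 9 of 12

September


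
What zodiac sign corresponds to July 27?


Date: July 27
Conventional tropical zodiac dates: Leo from July 23 onward; Virgo starts August 23
July 27 falls within the Leo range

Leo


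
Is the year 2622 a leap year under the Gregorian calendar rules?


Gregorian leap year rule: divisible by 4, but not by 100, unless also by 400.
2622 is not divisible by 4 -> not a leap year

No


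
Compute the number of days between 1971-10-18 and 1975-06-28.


From 1971-10-18 to 1975-06-28
1971-10-18: days before October = 31 + 28 + 31 + 30 + 31 + 30 + 31 + 31 + 30 = 273 (1971 is not a leap year); day of year = 273 + 18 = 291
1975-06-28: days before June = 31 + 28 + 31 + 30 + 31 = 151 (1975 is not a leap year); day of year = 151 + 28 = 179
Rest of 1971: 365 - 291 = 74
Full years 1972 (366), 1973 (365), 1974 (365): 1096
Total = 74 + 1096 + 179 = 1349

1349 days


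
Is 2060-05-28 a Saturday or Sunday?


Anchor: Jan 1, 2060. With p = 2060 - 1 = 2059: (p + p//4 - p//100 + p//400) mod 7 = (2059 + 514 - 20 + 5) mod 7 = 2558 mod 7 = 3 -> Thursday (Mon=0 ... Sun=6)
Day of year: 149; offset = 148
Weekday index = (3 + 148) mod 7 = 4 -> Friday
Weekend days: Saturday, Sunday

No


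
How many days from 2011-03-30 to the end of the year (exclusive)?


Day of year: 89 of 365
Remaining = 365 - 89

276 days


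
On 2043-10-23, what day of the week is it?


Date: October 23, 2043
Anchor: Jan 1, 2043. With p = 2043 - 1 = 2042: (p + p//4 - p//100 + p//400) mod 7 = (2042 + 510 - 20 + 5) mod 7 = 2537 mod 7 = 3 -> Thursday (Mon=0 ... Sun=6)
Days before October (Jan-Sep): 273; offset = 273 + 23 - 1 = 295
Weekday index = (3 + 295) mod 7 = 4

Day of the week: Friday


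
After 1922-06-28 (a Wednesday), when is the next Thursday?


Current: Wednesday
Target: Thursday
Days ahead: 1

Next Thursday: 1922-06-29


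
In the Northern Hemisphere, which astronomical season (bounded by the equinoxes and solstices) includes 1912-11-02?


Date: November 2
Astronomical Autumn (approx.; exact equinox/solstice day varies by year): September 22 to December 20
November 2 falls within the Autumn window

Autumn


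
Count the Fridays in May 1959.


May 1959 has 31 days
Anchor: Jan 1, 1959. With p = 1959 - 1 = 1958: (p + p//4 - p//100 + p//400) mod 7 = (1958 + 489 - 19 + 4) mod 7 = 2432 mod 7 = 3 -> Thursday (Mon=0 ... Sun=6)
Days before May (Jan-Apr): 120; May 1 index = (3 + 120) mod 7 = 4 -> Friday
First Friday is May 1
Fridays: 1, 8, 15, 22, 29

5 Fridays


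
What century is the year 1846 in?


Century = (year - 1) // 100 + 1
= (1846 - 1) // 100 + 1
= 1845 // 100 + 1
= 18 + 1

19th century


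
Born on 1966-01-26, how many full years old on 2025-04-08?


Birth: 1966-01-26
Reference: 2025-04-08
Year difference: 2025 - 1966 = 59

59 years old


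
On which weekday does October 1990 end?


October 1990 has 31 days
Anchor: Jan 1, 1990. With p = 1990 - 1 = 1989: (p + p//4 - p//100 + p//400) mod 7 = (1989 + 497 - 19 + 4) mod 7 = 2471 mod 7 = 0 -> Monday (Mon=0 ... Sun=6)
Days before October (Jan-Sep): 273; October 1 index = (0 + 273) mod 7 = 0 -> Monday
Last day offset: 31 - 1 = 30 days
Weekday index = (0 + 30) mod 7 = 2

Wednesday, October 31


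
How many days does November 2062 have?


November 2062

30 days


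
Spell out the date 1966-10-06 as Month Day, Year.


ISO 1966-10-06 parses as year=1966, month=10, day=06
Month 10 -> October

October 6, 1966


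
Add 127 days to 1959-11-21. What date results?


Start: 1959-11-21, add 127 days
November 1959 has 30 days: 30 - 21 = 9 days to November 30 -> 118 left
December 1959 has 31 days -> 87 left
January 1960 has 31 days -> 56 left
February 1960 has 29 days -> 27 left
March 1960: 27 <= 31 -> lands on March 27

Result: 1960-03-27


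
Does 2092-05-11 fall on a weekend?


Anchor: Jan 1, 2092. With p = 2092 - 1 = 2091: (p + p//4 - p//100 + p//400) mod 7 = (2091 + 522 - 20 + 5) mod 7 = 2598 mod 7 = 1 -> Tuesday (Mon=0 ... Sun=6)
Day of year: 132; offset = 131
Weekday index = (1 + 131) mod 7 = 6 -> Sunday
Weekend days: Saturday, Sunday

Yes


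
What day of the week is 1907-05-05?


Date: May 5, 1907
Anchor: Jan 1, 1907. With p = 1907 - 1 = 1906: (p + p//4 - p//100 + p//400) mod 7 = (1906 + 476 - 19 + 4) mod 7 = 2367 mod 7 = 1 -> Tuesday (Mon=0 ... Sun=6)
Days before May (Jan-Apr): 120; offset = 120 + 5 - 1 = 124
Weekday index = (1 + 124) mod 7 = 6

Day of the week: Sunday


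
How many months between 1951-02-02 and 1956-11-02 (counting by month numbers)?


From February 1951 to November 1956
5 years * 12 = 60 months, plus 9 months = 69

69 months


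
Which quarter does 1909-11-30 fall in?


Month: November (month 11)
Q1: Jan-Mar, Q2: Apr-Jun, Q3: Jul-Sep, Q4: Oct-Dec

Q4


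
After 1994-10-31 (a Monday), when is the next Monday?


Current: Monday
Target: Monday
Days ahead: 7

Next Monday: 1994-11-07


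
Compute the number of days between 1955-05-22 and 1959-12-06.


From 1955-05-22 to 1959-12-06
1955-05-22: days before May = 31 + 28 + 31 + 30 = 120 (1955 is not a leap year); day of year = 120 + 22 = 142
1959-12-06: days before December = 31 + 28 + 31 + 30 + 31 + 30 + 31 + 31 + 30 + 31 + 30 = 334 (1959 is not a leap year); day of year = 334 + 6 = 340
Rest of 1955: 365 - 142 = 223
Full years 1956 (366), 1957 (365), 1958 (365): 1096
Total = 223 + 1096 + 340 = 1659

1659 days


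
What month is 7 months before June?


June is month 6
6 - 7 = -1; wrap: -1 + 12 = 11

November


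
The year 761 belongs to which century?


Century = (year - 1) // 100 + 1
= (761 - 1) // 100 + 1
= 760 // 100 + 1
= 7 + 1

8th century


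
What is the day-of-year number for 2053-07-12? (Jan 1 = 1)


Date: July 12, 2053
Days in months 1 through 6: 181
Plus 12 days in July

Day of year: 193


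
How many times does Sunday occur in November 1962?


November 1962 has 30 days
Anchor: Jan 1, 1962. With p = 1962 - 1 = 1961: (p + p//4 - p//100 + p//400) mod 7 = (1961 + 490 - 19 + 4) mod 7 = 2436 mod 7 = 0 -> Monday (Mon=0 ... Sun=6)
Days before November (Jan-Oct): 304; November 1 index = (0 + 304) mod 7 = 3 -> Thursday
First Sunday is November 4
Sundays: 4, 11, 18, 25

4 Sundays


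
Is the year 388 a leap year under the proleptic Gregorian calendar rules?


Gregorian leap year rule: divisible by 4, but not by 100, unless also by 400.
388 is divisible by 4 but not 100 -> leap year

Yes


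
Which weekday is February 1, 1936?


Target: February 1, 1936
Anchor: Jan 1, 1936. With p = 1936 - 1 = 1935: (p + p//4 - p//100 + p//400) mod 7 = (1935 + 483 - 19 + 4) mod 7 = 2403 mod 7 = 2 -> Wednesday (Mon=0 ... Sun=6)
Days before February (Jan): 31 days
Weekday index = (2 + 31) mod 7 = 5

Saturday


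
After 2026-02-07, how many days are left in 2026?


Day of year: 38 of 365
Remaining = 365 - 38

327 days


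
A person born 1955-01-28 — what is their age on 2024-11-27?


Birth: 1955-01-28
Reference: 2024-11-27
Year difference: 2024 - 1955 = 69

69 years old


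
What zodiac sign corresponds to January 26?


Date: January 26
Conventional tropical zodiac dates: Aquarius from January 20 onward; Pisces starts February 19
January 26 falls within the Aquarius range

Aquarius


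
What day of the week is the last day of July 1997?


July 1997 has 31 days
Anchor: Jan 1, 1997. With p = 1997 - 1 = 1996: (p + p//4 - p//100 + p//400) mod 7 = (1996 + 499 - 19 + 4) mod 7 = 2480 mod 7 = 2 -> Wednesday (Mon=0 ... Sun=6)
Days before July (Jan-Jun): 181; July 1 index = (2 + 181) mod 7 = 1 -> Tuesday
Last day offset: 31 - 1 = 30 days
Weekday index = (1 + 30) mod 7 = 3

Thursday, July 31


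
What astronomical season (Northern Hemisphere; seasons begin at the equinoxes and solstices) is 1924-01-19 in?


Date: January 19
Astronomical Winter (approx.; exact equinox/solstice day varies by year): December 21 to March 19
January 19 falls within the Winter window

Winter


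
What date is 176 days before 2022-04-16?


Start: 2022-04-16, subtract 176 days
Back 16 days from April 16 reaches March 31, 2022 -> 160 left
March 2022 has 31 days -> back to February 28, 2022 -> 129 left
February 2022 has 28 days -> back to January 31, 2022 -> 101 left
January 2022 has 31 days -> back to December 31, 2021 -> 70 left
December 2021 has 31 days -> back to November 30, 2021 -> 39 left
November 2021 has 30 days -> back to October 31, 2021 -> 9 left
October 2021: 31 - 9 = 22 -> lands on October 22

Result: 2021-10-22


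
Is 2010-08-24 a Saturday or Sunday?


Anchor: Jan 1, 2010. With p = 2010 - 1 = 2009: (p + p//4 - p//100 + p//400) mod 7 = (2009 + 502 - 20 + 5) mod 7 = 2496 mod 7 = 4 -> Friday (Mon=0 ... Sun=6)
Day of year: 236; offset = 235
Weekday index = (4 + 235) mod 7 = 1 -> Tuesday
Weekend days: Saturday, Sunday

No


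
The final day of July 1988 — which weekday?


July 1988 has 31 days
Anchor: Jan 1, 1988. With p = 1988 - 1 = 1987: (p + p//4 - p//100 + p//400) mod 7 = (1987 + 496 - 19 + 4) mod 7 = 2468 mod 7 = 4 -> Friday (Mon=0 ... Sun=6)
Days before July (Jan-Jun): 182; July 1 index = (4 + 182) mod 7 = 4 -> Friday
Last day offset: 31 - 1 = 30 days
Weekday index = (4 + 30) mod 7 = 6

Sunday, July 31


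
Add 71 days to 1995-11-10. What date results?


Start: 1995-11-10, add 71 days
November 1995 has 30 days: 30 - 10 = 20 days to November 30 -> 51 left
December 1995 has 31 days -> 20 left
January 1996: 20 <= 31 -> lands on January 20

Result: 1996-01-20


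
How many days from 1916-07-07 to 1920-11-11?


From 1916-07-07 to 1920-11-11
1916-07-07: days before July = 31 + 29 + 31 + 30 + 31 + 30 = 182 (1916 is a leap year); day of year = 182 + 7 = 189
1920-11-11: days before November = 31 + 29 + 31 + 30 + 31 + 30 + 31 + 31 + 30 + 31 = 305 (1920 is a leap year); day of year = 305 + 11 = 316
Rest of 1916: 366 - 189 = 177
Full years 1917 (365), 1918 (365), 1919 (365): 1095
Total = 177 + 1095 + 316 = 1588

1588 days


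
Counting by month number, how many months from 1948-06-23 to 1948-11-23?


From June 1948 to November 1948
0 years * 12 = 0 months, plus 5 months = 5

5 months


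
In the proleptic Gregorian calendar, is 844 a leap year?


Gregorian leap year rule: divisible by 4, but not by 100, unless also by 400.
844 is divisible by 4 but not 100 -> leap year

Yes


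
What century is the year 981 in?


Century = (year - 1) // 100 + 1
= (981 - 1) // 100 + 1
= 980 // 100 + 1
= 9 + 1

10th century


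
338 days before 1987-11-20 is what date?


Start: 1987-11-20, subtract 338 days
Back 20 days from November 20 reaches October 31, 1987 -> 318 left
October 1987 has 31 days -> back to September 30, 1987 -> 287 left
September 1987 has 30 days -> back to August 31, 1987 -> 257 left
August 1987 has 31 days -> back to July 31, 1987 -> 226 left
July 1987 has 31 days -> back to June 30, 1987 -> 195 left
June 1987 has 30 days -> back to May 31, 1987 -> 165 left
May 1987 has 31 days -> back to April 30, 1987 -> 134 left
April 1987 has 30 days -> back to March 31, 1987 -> 104 left
March 1987 has 31 days -> back to February 28, 1987 -> 73 left
February 1987 has 28 days -> back to January 31, 1987 -> 45 left
January 1987 has 31 days -> back to December 31, 1986 -> 14 left
December 1986: 31 - 14 = 17 -> lands on December 17

Result: 1986-12-17


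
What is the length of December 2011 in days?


December 2011

31 days


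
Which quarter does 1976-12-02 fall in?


Month: December (month 12)
Q1: Jan-Mar, Q2: Apr-Jun, Q3: Jul-Sep, Q4: Oct-Dec

Q4


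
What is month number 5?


Month 5 of 12

May


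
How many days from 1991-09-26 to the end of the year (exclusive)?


Day of year: 269 of 365
Remaining = 365 - 269

96 days


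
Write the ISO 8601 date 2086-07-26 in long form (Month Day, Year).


ISO 2086-07-26 parses as year=2086, month=07, day=26
Month 7 -> July

July 26, 2086


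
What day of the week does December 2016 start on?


Target: December 1, 2016
Anchor: Jan 1, 2016. With p = 2016 - 1 = 2015: (p + p//4 - p//100 + p//400) mod 7 = (2015 + 503 - 20 + 5) mod 7 = 2503 mod 7 = 4 -> Friday (Mon=0 ... Sun=6)
Days before December (Jan-Nov): 335 days
Weekday index = (4 + 335) mod 7 = 3

Thursday


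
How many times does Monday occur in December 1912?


December 1912 has 31 days
Anchor: Jan 1, 1912. With p = 1912 - 1 = 1911: (p + p//4 - p//100 + p//400) mod 7 = (1911 + 477 - 19 + 4) mod 7 = 2373 mod 7 = 0 -> Monday (Mon=0 ... Sun=6)
Days before December (Jan-Nov): 335; December 1 index = (0 + 335) mod 7 = 6 -> Sunday
First Monday is December 2
Mondays: 2, 9, 16, 23, 30

5 Mondays
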